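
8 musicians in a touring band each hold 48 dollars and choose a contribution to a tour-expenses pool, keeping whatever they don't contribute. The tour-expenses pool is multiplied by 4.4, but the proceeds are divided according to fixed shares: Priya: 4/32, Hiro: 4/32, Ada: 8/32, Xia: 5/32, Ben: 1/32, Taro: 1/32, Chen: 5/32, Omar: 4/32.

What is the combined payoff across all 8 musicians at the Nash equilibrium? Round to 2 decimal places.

A player with share s gets back 4.4·s per unit contributed, so full contribution is dominant for anyone with s > 1/4.4 = 0.2273 and zero contribution is dominant for anyone below.
The only share above 0.2273 is Ada's 8/32, contributing 48; the remaining 7 contribute 0. Total contributed: 48.
The tour-expenses pool pays out 4.4 × 48 = 211.20 in total (split across the unequal shares, but the aggregate is all that matters for the group sum).
The 7 free-riders keep 48 each, adding 336. Group total = 336 + 211.20 = 547.20.

547.20 dollars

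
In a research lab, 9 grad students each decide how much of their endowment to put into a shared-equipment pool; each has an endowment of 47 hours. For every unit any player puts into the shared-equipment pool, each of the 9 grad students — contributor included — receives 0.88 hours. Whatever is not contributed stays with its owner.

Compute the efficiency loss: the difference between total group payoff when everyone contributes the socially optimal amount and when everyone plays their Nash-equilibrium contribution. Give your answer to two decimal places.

The private return per contributed unit is 0.88 < 1, so contributing 0 is dominant for every player. At the Nash equilibrium everyone keeps their 47, and the group total is 9 × 47 = 423.
Each contributed unit returns 7.920 to the group as a whole (0.88 to each of 9 players), which exceeds 1, so the social optimum is full contribution: group total = 7.920 × 423 = 3350.16.
Efficiency loss = 3350.16 − 423 = 2927.16.

2927.16 hours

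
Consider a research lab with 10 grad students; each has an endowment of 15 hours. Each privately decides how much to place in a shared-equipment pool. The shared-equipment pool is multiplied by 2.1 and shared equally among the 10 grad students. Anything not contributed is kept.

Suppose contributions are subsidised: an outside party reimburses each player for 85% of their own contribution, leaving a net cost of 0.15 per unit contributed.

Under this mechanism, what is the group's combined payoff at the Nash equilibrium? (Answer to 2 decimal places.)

With the mechanism, a contributed unit returns (2.1/10) / 0.15 = 1.4000 per unit of net cost to the contributor — now above 1 — so contributing fully is weakly dominant for every player.
So the Nash equilibrium is full contribution by all 10; the group earns 10 × (15 × 0.85 + 2.1 × 15) = 442.50.

442.50 hours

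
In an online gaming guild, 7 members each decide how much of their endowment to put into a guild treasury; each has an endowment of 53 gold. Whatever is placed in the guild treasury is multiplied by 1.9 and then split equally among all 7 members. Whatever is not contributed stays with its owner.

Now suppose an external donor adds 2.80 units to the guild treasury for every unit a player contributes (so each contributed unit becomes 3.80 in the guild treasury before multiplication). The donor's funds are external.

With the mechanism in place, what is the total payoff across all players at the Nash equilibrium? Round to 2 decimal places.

The effective private return per unit is now 1.9 × 3.80 / 7 = 1.0314 > 1, so every player's dominant strategy flips to full contribution.
So the Nash equilibrium is full contribution by all 7; the group earns 1.9 × 3.80 × 371 = 2678.62.

2678.62 gold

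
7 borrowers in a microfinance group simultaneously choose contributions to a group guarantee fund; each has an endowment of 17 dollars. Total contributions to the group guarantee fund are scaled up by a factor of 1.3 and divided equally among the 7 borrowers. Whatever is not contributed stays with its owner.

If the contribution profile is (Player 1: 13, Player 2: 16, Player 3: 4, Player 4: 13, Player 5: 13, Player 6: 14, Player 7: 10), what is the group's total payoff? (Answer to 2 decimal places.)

Total contributed: 13 + 16 + 4 + 13 + 13 + 14 + 10 = 83; total kept: 7 × 17 − 83 = 36.
The group guarantee fund pays out 1.3 × 83 = 107.90 in aggregate.
Group total = 36 + 107.90 = 143.90.

143.90 dollars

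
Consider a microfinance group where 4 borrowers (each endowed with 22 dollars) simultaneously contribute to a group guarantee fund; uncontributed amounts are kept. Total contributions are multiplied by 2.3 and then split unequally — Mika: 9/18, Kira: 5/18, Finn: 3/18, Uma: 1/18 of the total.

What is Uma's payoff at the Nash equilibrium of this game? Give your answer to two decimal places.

24.81 dollars

Player j's private return per contributed unit is 2.3 × (j's share). Contributing is weakly dominant for j when that share is at least 1/2.3 = 0.4348, and contributing 0 is dominant otherwise.
Mika alone (share 9/18) is above the threshold, contributing 22; the remaining 3 contribute 0. Total contributed: 22.
Uma keeps 22 and receives 2.3 × 22 × 1/18 = 2.81 from the group guarantee fund, for a payoff of 24.81.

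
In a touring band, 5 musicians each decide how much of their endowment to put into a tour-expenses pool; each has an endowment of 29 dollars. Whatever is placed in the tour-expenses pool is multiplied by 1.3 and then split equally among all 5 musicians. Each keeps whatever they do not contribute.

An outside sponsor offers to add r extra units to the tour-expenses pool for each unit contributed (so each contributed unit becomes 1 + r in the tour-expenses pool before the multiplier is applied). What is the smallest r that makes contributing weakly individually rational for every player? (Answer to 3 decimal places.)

2.846

With matching at rate r, one contributed unit becomes (1 + r) in the tour-expenses pool and returns 1.3 × (1 + r) / 5 to the contributor.
Setting this equal to 1: 1 + r = 5/1.3 = 3.8462.
So the minimum matching rate is r = 3.8462 − 1 = 2.846.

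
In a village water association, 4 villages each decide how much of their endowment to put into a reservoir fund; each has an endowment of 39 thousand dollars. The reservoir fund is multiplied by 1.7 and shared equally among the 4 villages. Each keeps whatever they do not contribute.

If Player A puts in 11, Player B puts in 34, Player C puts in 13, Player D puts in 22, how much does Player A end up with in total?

Total contributed: 11 + 34 + 13 + 22 = 80.
Each receives 1.7 × 80 / 4 = 34.00 from the reservoir fund.
Player A keeps 39 − 11 = 28, so Player A's payoff is 28 + 34.00 = 62.00.

62.00 thousand dollars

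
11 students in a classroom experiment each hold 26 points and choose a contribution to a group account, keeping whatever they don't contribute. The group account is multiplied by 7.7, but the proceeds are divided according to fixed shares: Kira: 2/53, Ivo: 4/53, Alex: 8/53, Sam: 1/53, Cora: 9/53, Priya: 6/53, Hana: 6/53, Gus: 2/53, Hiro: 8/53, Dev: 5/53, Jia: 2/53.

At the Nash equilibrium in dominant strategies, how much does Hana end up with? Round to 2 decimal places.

93.99 points

A player with share s gets back 7.7·s per unit contributed, so full contribution is dominant for anyone with s > 1/7.7 = 0.1299 and zero contribution is dominant for anyone below.
Alex, Cora and Hiro are above the threshold, contributing 26 each; the remaining 8 contribute 0. Total contributed: 78.
Hana keeps 26 and receives 7.7 × 78 × 6/53 = 67.99 from the group account, for a payoff of 93.99.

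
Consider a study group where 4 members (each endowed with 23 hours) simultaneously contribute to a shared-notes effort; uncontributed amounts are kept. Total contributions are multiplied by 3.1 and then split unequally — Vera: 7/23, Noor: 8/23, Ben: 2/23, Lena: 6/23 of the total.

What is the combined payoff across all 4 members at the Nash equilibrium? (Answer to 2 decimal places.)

A player with share s gets back 3.1·s per unit contributed, so full contribution is dominant for anyone with s > 1/3.1 = 0.3226 and zero contribution is dominant for anyone below.
The only share above 0.3226 is Noor's 8/23, contributing 23; the remaining 3 contribute 0. Total contributed: 23.
The shared-notes effort pays out 3.1 × 23 = 71.30 in total (split across the unequal shares, but the aggregate is all that matters for the group sum).
The 3 free-riders keep 23 each, adding 69. Group total = 69 + 71.30 = 140.30.

140.30 hours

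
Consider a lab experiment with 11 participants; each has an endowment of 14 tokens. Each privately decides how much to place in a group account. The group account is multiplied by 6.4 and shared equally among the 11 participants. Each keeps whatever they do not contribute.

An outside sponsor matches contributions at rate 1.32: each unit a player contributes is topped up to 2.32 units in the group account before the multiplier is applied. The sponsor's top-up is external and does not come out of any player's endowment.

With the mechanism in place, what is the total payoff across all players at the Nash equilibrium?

2286.59 tokens

With the mechanism, a contributed unit returns 6.4 × 2.32 / 11 = 1.3498 per unit of net cost to the contributor — now above 1 — so contributing fully is weakly dominant for every player.
At the Nash equilibrium everyone contributes 14. Group total payoff = 6.4 × 2.32 × 154 = 2286.59.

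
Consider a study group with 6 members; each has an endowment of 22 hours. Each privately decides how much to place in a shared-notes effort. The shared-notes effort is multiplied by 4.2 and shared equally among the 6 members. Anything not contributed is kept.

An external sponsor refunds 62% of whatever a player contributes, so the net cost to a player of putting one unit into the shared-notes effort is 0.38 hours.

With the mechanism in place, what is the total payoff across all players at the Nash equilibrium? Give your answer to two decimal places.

The effective private return per unit is now (4.2/6) / 0.38 = 1.8421 > 1, so every player's dominant strategy flips to full contribution.
At the Nash equilibrium everyone contributes 22. Group total payoff = 6 × (22 × 0.62 + 4.2 × 22) = 636.24.

636.24 hours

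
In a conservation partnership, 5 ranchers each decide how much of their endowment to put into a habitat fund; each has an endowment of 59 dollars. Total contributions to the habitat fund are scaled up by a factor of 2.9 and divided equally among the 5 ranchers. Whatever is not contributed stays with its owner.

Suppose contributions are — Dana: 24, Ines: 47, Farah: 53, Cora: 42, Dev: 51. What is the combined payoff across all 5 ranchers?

707.30 dollars

Total contributed: 24 + 47 + 53 + 42 + 51 = 217; total kept: 5 × 59 − 217 = 78.
The habitat fund pays out 2.9 × 217 = 629.30 in aggregate.
Group total = 78 + 629.30 = 707.30.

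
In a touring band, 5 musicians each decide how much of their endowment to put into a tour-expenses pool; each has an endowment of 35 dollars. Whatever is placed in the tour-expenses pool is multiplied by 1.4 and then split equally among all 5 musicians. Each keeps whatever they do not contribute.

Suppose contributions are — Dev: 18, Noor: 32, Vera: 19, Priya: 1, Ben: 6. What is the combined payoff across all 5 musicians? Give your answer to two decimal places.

205.40 dollars

Total contributed: 18 + 32 + 19 + 1 + 6 = 76; total kept: 5 × 35 − 76 = 99.
The tour-expenses pool pays out 1.4 × 76 = 106.40 in aggregate.
Group total = 99 + 106.40 = 205.40.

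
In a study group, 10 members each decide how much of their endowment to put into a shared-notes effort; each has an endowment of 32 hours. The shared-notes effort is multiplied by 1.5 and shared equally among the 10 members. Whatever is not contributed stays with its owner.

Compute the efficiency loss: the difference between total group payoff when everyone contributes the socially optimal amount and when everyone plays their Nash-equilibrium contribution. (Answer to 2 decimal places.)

Each contributed unit returns 1.5/10 = 0.1500 to its contributor — below 1 — so contributing 0 is dominant for every player. At the Nash equilibrium everyone keeps their 32, and the group total is 10 × 32 = 320.
Each contributed unit returns 1.500 to the group as a whole (0.1500 to each of 10 players), which exceeds 1, so the social optimum is full contribution: group total = 1.500 × 320 = 480.00.
Efficiency loss = 480.00 − 320 = 160.00.

160.00 hours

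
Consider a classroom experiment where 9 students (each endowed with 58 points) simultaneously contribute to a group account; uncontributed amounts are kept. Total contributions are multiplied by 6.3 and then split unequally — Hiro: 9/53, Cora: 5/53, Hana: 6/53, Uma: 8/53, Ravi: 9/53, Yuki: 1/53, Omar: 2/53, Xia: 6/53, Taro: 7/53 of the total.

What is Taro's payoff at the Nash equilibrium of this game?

154.52 points

Player j's private return per contributed unit is 6.3 × (j's share). Contributing is weakly dominant for j when that share is at least 1/6.3 = 0.1587, and contributing 0 is dominant otherwise.
Hiro and Ravi are above the threshold, contributing 58 each; the remaining 7 contribute 0. Total contributed: 116.
Taro keeps 58 and receives 6.3 × 116 × 7/53 = 96.52 from the group account, for a payoff of 154.52.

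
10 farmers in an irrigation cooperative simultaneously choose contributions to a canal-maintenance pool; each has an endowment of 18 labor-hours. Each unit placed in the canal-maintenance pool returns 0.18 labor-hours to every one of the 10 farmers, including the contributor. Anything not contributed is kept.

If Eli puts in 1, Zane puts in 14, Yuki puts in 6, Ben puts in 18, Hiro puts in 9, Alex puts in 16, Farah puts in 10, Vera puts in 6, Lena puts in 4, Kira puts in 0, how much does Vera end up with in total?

27.12 labor-hours

Total contributed: 1 + 14 + 6 + 18 + 9 + 16 + 10 + 6 + 4 + 0 = 84.
Each receives 0.18 × 84 = 15.12 from the canal-maintenance pool.
Vera keeps 18 − 6 = 12, so Vera's payoff is 12 + 15.12 = 27.12.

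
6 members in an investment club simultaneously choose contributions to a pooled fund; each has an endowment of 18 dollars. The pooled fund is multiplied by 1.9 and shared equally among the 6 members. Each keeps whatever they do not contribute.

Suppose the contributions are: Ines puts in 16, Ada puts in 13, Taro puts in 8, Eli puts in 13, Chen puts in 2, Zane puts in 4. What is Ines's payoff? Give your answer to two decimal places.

19.73 dollars

Total contributed: 16 + 13 + 8 + 13 + 2 + 4 = 56.
Each receives 1.9 × 56 / 6 = 17.73 from the pooled fund.
Ines keeps 18 − 16 = 2, so Ines's payoff is 2 + 17.73 = 19.73.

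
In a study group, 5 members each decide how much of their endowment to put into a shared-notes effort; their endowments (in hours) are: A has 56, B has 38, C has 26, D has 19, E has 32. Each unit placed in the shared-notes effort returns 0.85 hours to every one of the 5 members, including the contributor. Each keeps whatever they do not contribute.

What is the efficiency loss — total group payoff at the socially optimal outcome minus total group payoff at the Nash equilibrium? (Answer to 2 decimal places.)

555.75 hours

The private return per contributed unit is 0.85 < 1 for everyone, so the Nash equilibrium is zero contribution and the group total is Σ E_j = 56 + 38 + 26 + 19 + 32 = 171.
Each contributed unit returns 4.250 to the group, so the social optimum is full contribution by everyone: group total = 4.250 × 171 = 726.75.
Efficiency loss = (4.250 − 1) × 171 = 555.75.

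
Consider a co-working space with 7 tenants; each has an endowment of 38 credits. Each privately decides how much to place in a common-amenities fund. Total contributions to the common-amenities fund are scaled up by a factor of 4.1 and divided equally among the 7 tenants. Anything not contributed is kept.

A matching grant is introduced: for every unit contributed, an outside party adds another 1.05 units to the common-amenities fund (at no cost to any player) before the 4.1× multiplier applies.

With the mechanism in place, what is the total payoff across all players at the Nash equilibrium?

2235.73 credits

With the mechanism, a contributed unit returns 4.1 × 2.05 / 7 = 1.2007 per unit of net cost to the contributor — now above 1 — so contributing fully is weakly dominant for every player.
So the Nash equilibrium is full contribution by all 7; the group earns 4.1 × 2.05 × 266 = 2235.73.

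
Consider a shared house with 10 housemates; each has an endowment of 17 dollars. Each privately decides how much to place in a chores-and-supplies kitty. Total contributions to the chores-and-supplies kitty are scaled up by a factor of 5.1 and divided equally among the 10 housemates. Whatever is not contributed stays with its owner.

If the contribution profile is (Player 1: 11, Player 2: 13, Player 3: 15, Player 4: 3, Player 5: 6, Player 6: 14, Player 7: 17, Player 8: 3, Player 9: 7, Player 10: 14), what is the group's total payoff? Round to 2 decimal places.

592.30 dollars

Total contributed: 11 + 13 + 15 + 3 + 6 + 14 + 17 + 3 + 7 + 14 = 103; total kept: 10 × 17 − 103 = 67.
The chores-and-supplies kitty pays out 5.1 × 103 = 525.30 in aggregate.
Group total = 67 + 525.30 = 592.30.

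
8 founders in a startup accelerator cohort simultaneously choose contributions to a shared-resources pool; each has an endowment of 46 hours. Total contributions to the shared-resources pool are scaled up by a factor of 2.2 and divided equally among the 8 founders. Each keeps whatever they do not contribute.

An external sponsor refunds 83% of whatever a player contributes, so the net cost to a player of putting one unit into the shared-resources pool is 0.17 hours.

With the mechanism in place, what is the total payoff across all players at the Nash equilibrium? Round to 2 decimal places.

1115.04 hours

Under the mechanism each unit contributed yields (2.2/8) / 0.17 = 1.6176 back to its contributor per unit of net cost, which exceeds 1, making full contribution the dominant choice for everyone.
So the Nash equilibrium is full contribution by all 8; the group earns 8 × (46 × 0.83 + 2.2 × 46) = 1115.04.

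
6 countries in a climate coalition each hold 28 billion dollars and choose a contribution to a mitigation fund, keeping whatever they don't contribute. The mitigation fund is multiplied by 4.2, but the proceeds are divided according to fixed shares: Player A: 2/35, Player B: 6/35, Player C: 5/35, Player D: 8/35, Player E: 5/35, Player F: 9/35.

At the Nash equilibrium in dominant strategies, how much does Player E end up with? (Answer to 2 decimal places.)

A player with share s gets back 4.2·s per unit contributed, so full contribution is dominant for anyone with s > 1/4.2 = 0.2381 and zero contribution is dominant for anyone below.
Only Player F (9/35) clears that bar, contributing 28; the remaining 5 contribute 0. Total contributed: 28.
Player E keeps 28 and receives 4.2 × 28 × 5/35 = 16.80 from the mitigation fund, for a payoff of 44.80.

44.80 billion dollars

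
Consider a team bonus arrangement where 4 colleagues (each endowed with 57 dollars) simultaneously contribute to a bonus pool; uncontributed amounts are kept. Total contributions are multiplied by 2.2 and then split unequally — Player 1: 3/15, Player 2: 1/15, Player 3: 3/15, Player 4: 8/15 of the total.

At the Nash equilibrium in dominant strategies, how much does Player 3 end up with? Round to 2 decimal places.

For player j, contributing a unit is worthwhile iff 2.2 × (j's share) ≥ 1, i.e. iff j's share is at least 0.4545.
The only share above 0.4545 is Player 4's 8/15, contributing 57; the remaining 3 contribute 0. Total contributed: 57.
Player 3 keeps 57 and receives 2.2 × 57 × 3/15 = 25.08 from the bonus pool, for a payoff of 82.08.

82.08 dollars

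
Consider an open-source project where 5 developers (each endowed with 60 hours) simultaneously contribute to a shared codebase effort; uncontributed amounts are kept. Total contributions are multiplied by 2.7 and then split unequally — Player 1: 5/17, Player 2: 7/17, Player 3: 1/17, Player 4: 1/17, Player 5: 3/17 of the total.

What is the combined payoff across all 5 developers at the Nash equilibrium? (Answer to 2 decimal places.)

402.00 hours

Player j's private return per contributed unit is 2.7 × (j's share). Contributing is weakly dominant for j when that share is at least 1/2.7 = 0.3704, and contributing 0 is dominant otherwise.
Only Player 2 (7/17) clears that bar, contributing 60; the remaining 4 contribute 0. Total contributed: 60.
The shared codebase effort pays out 2.7 × 60 = 162.00 in total (split across the unequal shares, but the aggregate is all that matters for the group sum).
The 4 free-riders keep 60 each, adding 240. Group total = 240 + 162.00 = 402.00.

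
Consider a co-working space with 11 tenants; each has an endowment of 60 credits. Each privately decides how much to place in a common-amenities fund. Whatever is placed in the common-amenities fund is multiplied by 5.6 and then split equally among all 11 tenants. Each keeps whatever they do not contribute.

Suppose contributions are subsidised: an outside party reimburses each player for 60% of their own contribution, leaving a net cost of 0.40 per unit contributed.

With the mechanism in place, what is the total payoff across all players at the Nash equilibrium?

4092.00 credits

The effective private return per unit is now (5.6/11) / 0.40 = 1.2727 > 1, so every player's dominant strategy flips to full contribution.
So the Nash equilibrium is full contribution by all 11; the group earns 11 × (60 × 0.60 + 5.6 × 60) = 4092.00.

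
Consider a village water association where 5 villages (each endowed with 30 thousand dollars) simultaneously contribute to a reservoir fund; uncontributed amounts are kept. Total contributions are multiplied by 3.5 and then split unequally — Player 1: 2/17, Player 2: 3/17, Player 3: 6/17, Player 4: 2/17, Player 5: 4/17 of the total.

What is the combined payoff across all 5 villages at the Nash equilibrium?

A player with share s gets back 3.5·s per unit contributed, so full contribution is dominant for anyone with s > 1/3.5 = 0.2857 and zero contribution is dominant for anyone below.
Player 3 alone (share 6/17) is above the threshold, contributing 30; the remaining 4 contribute 0. Total contributed: 30.
The reservoir fund pays out 3.5 × 30 = 105.00 in total (split across the unequal shares, but the aggregate is all that matters for the group sum).
The 4 free-riders keep 30 each, adding 120. Group total = 120 + 105.00 = 225.00.

225.00 thousand dollars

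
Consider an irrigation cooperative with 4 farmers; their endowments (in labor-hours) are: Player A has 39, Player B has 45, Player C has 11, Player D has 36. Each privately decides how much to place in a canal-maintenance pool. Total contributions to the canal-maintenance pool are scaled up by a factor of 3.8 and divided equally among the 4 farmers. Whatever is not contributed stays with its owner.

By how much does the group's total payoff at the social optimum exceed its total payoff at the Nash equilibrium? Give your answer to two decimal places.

366.80 labor-hours

The private return per contributed unit is 3.8/4 = 0.9500 < 1 for every player regardless of endowment, so the Nash equilibrium is zero contribution and the group total is Σ E_j = 39 + 45 + 11 + 36 = 131.
Each contributed unit returns 3.800 to the group, so the social optimum is full contribution by everyone: group total = 3.800 × 131 = 497.80.
Efficiency loss = (3.800 − 1) × 131 = 366.80.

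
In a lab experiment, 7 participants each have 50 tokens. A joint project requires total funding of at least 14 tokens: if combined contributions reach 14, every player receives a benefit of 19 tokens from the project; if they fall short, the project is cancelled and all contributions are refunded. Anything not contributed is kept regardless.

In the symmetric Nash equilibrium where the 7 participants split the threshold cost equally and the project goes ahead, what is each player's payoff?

Equal share of the threshold: 14/7 = 2.
At this profile no one gains by cutting their contribution: any cut drops the total below 14, the project is cancelled, contributions are refunded, and the deviator ends with 50, which is less than 50 − 2 + 19 = 67. Contributing more than 2 just wastes the excess. So contributing exactly 2 is a best response.
Each player's payoff: 50 − 2 + 19 = 67.

67 tokens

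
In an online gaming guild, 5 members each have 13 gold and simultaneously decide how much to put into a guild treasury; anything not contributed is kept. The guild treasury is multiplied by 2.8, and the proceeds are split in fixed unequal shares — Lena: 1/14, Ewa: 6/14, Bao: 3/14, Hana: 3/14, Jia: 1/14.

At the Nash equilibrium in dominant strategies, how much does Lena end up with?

15.60 gold

A player with share s gets back 2.8·s per unit contributed, so full contribution is dominant for anyone with s > 1/2.8 = 0.3571 and zero contribution is dominant for anyone below.
Only Ewa (6/14) clears that bar, contributing 13; the remaining 4 contribute 0. Total contributed: 13.
Lena keeps 13 and receives 2.8 × 13 × 1/14 = 2.60 from the guild treasury, for a payoff of 15.60.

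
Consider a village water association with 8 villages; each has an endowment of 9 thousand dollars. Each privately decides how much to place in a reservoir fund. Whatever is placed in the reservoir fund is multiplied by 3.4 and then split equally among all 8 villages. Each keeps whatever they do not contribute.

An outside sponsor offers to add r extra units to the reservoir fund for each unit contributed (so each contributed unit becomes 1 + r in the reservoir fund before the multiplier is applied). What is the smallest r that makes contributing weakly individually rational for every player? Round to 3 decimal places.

1.353

With matching at rate r, one contributed unit becomes (1 + r) in the reservoir fund and returns 3.4 × (1 + r) / 8 to the contributor.
Setting this equal to 1: 1 + r = 8/3.4 = 2.3529.
So the minimum matching rate is r = 2.3529 − 1 = 1.353.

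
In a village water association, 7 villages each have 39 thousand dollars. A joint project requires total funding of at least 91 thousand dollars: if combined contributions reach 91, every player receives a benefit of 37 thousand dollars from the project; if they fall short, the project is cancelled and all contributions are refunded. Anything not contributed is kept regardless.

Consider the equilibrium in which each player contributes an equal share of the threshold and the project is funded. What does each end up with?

Equal share of the threshold: 91/7 = 13.
At this profile no one gains by cutting their contribution: any cut drops the total below 91, the project is cancelled, contributions are refunded, and the deviator ends with 39, which is less than 39 − 13 + 37 = 63. Contributing more than 13 just wastes the excess. So contributing exactly 13 is a best response.
Each player's payoff: 39 − 13 + 37 = 63.

63 thousand dollars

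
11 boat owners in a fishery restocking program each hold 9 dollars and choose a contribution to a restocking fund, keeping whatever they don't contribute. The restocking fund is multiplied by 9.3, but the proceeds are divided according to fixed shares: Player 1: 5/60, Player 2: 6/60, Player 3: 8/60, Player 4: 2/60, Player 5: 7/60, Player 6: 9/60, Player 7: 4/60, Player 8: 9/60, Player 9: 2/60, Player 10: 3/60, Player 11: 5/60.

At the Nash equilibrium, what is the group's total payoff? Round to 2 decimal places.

Each unit j contributes comes back to j as 9.3 × (j's share), so j prefers to contribute only if that share exceeds 1/9.3 = 0.1075; otherwise keeping the unit dominates.
Player 3, Player 5, Player 6 and Player 8 clear that bar, contributing 9 each; the remaining 7 contribute 0. Total contributed: 36.
The restocking fund pays out 9.3 × 36 = 334.80 in total (split across the unequal shares, but the aggregate is all that matters for the group sum).
The 7 free-riders keep 9 each, adding 63. Group total = 63 + 334.80 = 397.80.

397.80 dollars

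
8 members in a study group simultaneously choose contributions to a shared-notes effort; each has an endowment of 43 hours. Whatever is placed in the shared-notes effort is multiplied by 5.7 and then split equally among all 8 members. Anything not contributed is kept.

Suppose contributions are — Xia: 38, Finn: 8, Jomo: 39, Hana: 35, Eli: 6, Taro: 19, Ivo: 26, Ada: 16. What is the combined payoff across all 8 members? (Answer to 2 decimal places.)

Total contributed: 38 + 8 + 39 + 35 + 6 + 19 + 26 + 16 = 187; total kept: 8 × 43 − 187 = 157.
The shared-notes effort pays out 5.7 × 187 = 1065.90 in aggregate.
Group total = 157 + 1065.90 = 1222.90.

1222.90 hours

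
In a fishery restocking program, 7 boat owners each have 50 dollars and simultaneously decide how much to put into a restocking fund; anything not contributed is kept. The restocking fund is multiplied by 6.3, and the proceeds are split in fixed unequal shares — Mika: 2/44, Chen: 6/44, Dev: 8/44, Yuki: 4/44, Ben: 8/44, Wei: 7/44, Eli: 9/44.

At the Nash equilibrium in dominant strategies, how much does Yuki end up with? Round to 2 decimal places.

A player with share s gets back 6.3·s per unit contributed, so full contribution is dominant for anyone with s > 1/6.3 = 0.1587 and zero contribution is dominant for anyone below.
Dev, Ben, Wei and Eli are above the threshold, contributing 50 each; the remaining 3 contribute 0. Total contributed: 200.
Yuki keeps 50 and receives 6.3 × 200 × 4/44 = 114.55 from the restocking fund, for a payoff of 164.55.

164.55 dollars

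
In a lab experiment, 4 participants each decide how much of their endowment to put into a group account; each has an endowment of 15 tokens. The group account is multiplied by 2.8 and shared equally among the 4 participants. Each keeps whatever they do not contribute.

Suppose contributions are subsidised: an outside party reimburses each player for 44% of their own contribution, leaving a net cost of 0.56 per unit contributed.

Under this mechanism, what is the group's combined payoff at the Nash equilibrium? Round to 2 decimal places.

The effective private return per unit is now (2.8/4) / 0.56 = 1.2500 > 1, so every player's dominant strategy flips to full contribution.
At the Nash equilibrium everyone contributes 15. Group total payoff = 4 × (15 × 0.44 + 2.8 × 15) = 194.40.

194.40 tokens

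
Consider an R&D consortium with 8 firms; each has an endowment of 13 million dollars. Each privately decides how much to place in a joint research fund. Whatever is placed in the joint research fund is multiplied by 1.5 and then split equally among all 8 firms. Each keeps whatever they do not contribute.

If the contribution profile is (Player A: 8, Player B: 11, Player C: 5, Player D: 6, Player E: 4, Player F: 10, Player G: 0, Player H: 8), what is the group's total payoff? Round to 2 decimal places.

130.00 million dollars

Total contributed: 8 + 11 + 5 + 6 + 4 + 10 + 0 + 8 = 52; total kept: 8 × 13 − 52 = 52.
The joint research fund pays out 1.5 × 52 = 78.00 in aggregate.
Group total = 52 + 78.00 = 130.00.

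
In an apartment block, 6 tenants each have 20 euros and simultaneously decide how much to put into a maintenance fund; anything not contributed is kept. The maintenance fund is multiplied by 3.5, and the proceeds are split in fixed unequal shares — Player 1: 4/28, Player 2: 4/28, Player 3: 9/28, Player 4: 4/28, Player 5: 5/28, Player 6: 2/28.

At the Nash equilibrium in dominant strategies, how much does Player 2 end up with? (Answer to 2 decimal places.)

30.00 euros

Each unit j contributes comes back to j as 3.5 × (j's share), so j prefers to contribute only if that share exceeds 1/3.5 = 0.2857; otherwise keeping the unit dominates.
Only Player 3 (9/28) clears that bar, contributing 20; the remaining 5 contribute 0. Total contributed: 20.
Player 2 keeps 20 and receives 3.5 × 20 × 4/28 = 10.00 from the maintenance fund, for a payoff of 30.00.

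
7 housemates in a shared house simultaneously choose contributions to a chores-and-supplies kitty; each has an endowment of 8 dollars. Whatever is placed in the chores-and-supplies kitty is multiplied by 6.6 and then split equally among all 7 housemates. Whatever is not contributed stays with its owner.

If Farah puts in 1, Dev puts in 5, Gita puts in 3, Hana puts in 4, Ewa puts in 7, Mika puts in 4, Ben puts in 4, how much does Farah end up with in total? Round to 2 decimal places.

33.40 dollars

Total contributed: 1 + 5 + 3 + 4 + 7 + 4 + 4 = 28.
Each receives 6.6 × 28 / 7 = 26.40 from the chores-and-supplies kitty.
Farah keeps 8 − 1 = 7, so Farah's payoff is 7 + 26.40 = 33.40.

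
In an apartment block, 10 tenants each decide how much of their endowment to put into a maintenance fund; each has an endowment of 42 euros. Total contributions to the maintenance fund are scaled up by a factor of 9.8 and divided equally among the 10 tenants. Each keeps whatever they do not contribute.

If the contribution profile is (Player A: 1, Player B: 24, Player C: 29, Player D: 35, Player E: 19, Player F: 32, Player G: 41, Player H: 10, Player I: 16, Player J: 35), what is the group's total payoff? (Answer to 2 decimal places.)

2549.60 euros

Total contributed: 1 + 24 + 29 + 35 + 19 + 32 + 41 + 10 + 16 + 35 = 242; total kept: 10 × 42 − 242 = 178.
The maintenance fund pays out 9.8 × 242 = 2371.60 in aggregate.
Group total = 178 + 2371.60 = 2549.60.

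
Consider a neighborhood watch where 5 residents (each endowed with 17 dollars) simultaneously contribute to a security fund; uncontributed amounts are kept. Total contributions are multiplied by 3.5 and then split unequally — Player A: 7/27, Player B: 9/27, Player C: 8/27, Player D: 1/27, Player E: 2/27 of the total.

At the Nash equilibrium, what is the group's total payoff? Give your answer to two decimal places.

170.00 dollars

For player j, contributing a unit is worthwhile iff 3.5 × (j's share) ≥ 1, i.e. iff j's share is at least 0.2857.
Player B and Player C are above the threshold, contributing 17 each; the remaining 3 contribute 0. Total contributed: 34.
The security fund pays out 3.5 × 34 = 119.00 in total (split across the unequal shares, but the aggregate is all that matters for the group sum).
The 3 free-riders keep 17 each, adding 51. Group total = 51 + 119.00 = 170.00.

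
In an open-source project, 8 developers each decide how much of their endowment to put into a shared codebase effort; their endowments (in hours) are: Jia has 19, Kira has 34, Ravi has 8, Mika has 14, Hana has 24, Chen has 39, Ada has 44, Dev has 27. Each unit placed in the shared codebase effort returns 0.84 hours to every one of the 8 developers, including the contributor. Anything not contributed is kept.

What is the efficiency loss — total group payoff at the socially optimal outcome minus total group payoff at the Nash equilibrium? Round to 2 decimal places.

The private return per contributed unit is 0.84 < 1 for everyone, so the Nash equilibrium is zero contribution and the group total is Σ E_j = 19 + 34 + 8 + 14 + 24 + 39 + 44 + 27 = 209.
Each contributed unit returns 6.720 to the group, so the social optimum is full contribution by everyone: group total = 6.720 × 209 = 1404.48.
Efficiency loss = (6.720 − 1) × 209 = 1195.48.

1195.48 hours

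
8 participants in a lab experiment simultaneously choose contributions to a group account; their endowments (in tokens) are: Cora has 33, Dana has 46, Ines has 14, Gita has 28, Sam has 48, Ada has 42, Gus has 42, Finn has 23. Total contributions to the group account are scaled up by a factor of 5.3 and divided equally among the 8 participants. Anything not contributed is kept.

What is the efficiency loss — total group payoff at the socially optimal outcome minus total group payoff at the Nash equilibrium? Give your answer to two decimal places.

1186.80 tokens

The private return per contributed unit is 5.3/8 = 0.6625 < 1 for every player regardless of endowment, so the Nash equilibrium is zero contribution and the group total is Σ E_j = 33 + 46 + 14 + 28 + 48 + 42 + 42 + 23 = 276.
Each contributed unit returns 5.300 to the group, so the social optimum is full contribution by everyone: group total = 5.300 × 276 = 1462.80.
Efficiency loss = (5.300 − 1) × 276 = 1186.80.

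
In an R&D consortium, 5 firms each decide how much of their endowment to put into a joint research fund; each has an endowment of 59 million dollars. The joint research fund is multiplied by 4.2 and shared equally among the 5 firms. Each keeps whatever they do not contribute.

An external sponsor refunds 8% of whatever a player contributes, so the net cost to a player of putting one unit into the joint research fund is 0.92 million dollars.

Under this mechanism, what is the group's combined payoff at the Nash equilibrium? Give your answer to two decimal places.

With the mechanism, a contributed unit returns (4.2/5) / 0.92 = 0.9130 per unit of net cost — still below 1 — so contributing 0 remains dominant for every player.
Everyone keeps their endowment and the group total is 5 × 59 = 295.

295.00 million dollars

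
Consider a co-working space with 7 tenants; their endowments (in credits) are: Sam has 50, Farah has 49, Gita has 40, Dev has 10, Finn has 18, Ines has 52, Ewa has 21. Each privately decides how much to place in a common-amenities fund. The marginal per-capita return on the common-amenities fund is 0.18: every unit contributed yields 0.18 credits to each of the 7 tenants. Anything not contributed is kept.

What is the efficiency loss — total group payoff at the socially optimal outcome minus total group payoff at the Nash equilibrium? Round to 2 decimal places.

62.40 credits

The private return per contributed unit is 0.18 < 1 for everyone, so the Nash equilibrium is zero contribution and the group total is Σ E_j = 50 + 49 + 40 + 10 + 18 + 52 + 21 = 240.
Each contributed unit returns 1.260 to the group, so the social optimum is full contribution by everyone: group total = 1.260 × 240 = 302.40.
Efficiency loss = (1.260 − 1) × 240 = 62.40.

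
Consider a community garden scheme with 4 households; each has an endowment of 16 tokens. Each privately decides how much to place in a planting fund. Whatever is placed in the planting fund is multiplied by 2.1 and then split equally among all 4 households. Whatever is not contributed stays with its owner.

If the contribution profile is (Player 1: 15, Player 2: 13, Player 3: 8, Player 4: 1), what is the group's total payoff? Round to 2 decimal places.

104.70 tokens

Total contributed: 15 + 13 + 8 + 1 = 37; total kept: 4 × 16 − 37 = 27.
The planting fund pays out 2.1 × 37 = 77.70 in aggregate.
Group total = 27 + 77.70 = 104.70.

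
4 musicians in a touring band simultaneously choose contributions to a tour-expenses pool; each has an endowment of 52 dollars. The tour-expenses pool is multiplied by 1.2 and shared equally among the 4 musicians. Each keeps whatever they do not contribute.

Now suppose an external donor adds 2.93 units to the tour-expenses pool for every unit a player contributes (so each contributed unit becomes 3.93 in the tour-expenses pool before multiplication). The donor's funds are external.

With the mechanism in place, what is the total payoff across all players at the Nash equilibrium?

980.93 dollars

The effective private return per unit is now 1.2 × 3.93 / 4 = 1.1790 > 1, so every player's dominant strategy flips to full contribution.
At the Nash equilibrium everyone contributes 52. Group total payoff = 1.2 × 3.93 × 208 = 980.93.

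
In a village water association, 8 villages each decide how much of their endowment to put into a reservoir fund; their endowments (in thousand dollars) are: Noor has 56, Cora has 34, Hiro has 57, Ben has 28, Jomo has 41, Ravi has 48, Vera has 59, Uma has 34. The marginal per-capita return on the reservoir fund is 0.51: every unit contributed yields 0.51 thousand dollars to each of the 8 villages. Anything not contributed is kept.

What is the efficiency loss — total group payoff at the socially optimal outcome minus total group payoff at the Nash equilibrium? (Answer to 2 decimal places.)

The private return per contributed unit is 0.51 < 1 for everyone, so the Nash equilibrium is zero contribution and the group total is Σ E_j = 56 + 34 + 57 + 28 + 41 + 48 + 59 + 34 = 357.
Each contributed unit returns 4.080 to the group, so the social optimum is full contribution by everyone: group total = 4.080 × 357 = 1456.56.
Efficiency loss = (4.080 − 1) × 357 = 1099.56.

1099.56 thousand dollars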